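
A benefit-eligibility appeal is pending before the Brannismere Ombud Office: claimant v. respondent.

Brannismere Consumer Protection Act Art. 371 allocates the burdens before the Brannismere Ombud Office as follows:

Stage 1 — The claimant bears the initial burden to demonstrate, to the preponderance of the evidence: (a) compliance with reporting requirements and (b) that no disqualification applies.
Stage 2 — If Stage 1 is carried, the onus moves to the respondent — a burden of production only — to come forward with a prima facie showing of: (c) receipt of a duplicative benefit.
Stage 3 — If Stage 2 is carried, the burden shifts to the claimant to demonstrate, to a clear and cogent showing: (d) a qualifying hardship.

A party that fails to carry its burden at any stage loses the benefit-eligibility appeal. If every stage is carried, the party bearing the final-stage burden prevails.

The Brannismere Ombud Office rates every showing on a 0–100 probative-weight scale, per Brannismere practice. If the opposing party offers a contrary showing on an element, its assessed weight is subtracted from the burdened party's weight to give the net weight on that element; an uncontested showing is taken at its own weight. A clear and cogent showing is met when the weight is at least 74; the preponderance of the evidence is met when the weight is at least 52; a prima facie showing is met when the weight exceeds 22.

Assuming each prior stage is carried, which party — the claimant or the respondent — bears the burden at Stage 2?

respondent

Stage 2's rule assigns the burden to the respondent (to a prima facie showing).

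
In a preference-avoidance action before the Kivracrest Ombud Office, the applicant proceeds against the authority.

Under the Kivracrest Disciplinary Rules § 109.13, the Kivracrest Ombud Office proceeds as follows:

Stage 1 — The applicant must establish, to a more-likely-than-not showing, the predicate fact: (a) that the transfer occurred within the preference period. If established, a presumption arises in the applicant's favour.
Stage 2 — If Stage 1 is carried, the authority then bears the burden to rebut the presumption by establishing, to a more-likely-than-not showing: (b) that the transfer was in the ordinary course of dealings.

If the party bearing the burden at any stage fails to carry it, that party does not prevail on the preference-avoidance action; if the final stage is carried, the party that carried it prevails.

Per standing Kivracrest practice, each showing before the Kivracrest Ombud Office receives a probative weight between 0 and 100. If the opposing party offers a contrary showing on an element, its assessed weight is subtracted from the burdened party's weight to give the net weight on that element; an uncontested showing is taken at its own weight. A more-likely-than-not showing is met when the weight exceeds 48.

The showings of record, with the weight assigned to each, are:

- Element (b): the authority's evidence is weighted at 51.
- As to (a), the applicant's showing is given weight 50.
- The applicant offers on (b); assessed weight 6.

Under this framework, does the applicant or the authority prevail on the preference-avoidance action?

applicant

Stage 1 (applicant, a more-likely-than-not showing, weight exceeds 48): (a) 50 > 48 — meets.
  All elements met. The burden passes to the authority.
Stage 2 (authority, a more-likely-than-not showing, weight exceeds 48): (b) net 51−6=45 ≤ 48 — fails.
  Not every element is met, so the authority fails to carry Stage 2.
So the applicant prevails.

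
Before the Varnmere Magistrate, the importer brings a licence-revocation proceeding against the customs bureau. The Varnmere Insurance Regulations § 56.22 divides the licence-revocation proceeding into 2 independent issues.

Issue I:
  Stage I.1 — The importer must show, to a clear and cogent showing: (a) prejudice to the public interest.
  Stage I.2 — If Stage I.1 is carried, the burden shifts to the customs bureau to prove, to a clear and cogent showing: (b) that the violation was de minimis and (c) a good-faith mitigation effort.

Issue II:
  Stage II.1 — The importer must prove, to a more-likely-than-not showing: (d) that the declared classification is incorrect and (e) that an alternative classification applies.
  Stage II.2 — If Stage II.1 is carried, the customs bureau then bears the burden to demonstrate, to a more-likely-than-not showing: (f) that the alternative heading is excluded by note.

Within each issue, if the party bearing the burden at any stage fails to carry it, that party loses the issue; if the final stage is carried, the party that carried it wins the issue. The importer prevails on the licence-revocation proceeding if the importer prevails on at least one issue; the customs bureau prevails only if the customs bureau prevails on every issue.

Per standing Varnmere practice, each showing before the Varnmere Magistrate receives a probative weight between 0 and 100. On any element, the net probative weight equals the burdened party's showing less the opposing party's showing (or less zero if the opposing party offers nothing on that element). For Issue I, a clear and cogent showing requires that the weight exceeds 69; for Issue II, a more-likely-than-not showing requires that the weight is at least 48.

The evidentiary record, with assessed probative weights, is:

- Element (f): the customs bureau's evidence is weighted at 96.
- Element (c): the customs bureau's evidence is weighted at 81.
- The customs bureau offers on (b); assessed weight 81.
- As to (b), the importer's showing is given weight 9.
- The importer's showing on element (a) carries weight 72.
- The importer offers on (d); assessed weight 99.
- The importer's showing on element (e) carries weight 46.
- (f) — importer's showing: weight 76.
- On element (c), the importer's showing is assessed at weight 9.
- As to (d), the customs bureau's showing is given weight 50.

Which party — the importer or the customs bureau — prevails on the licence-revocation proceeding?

— Issue I —
Stage I.1 (importer, a clear and cogent showing, weight exceeds 69): (a) 72 > 69 — meets.
  The importer carries Stage I.1; the customs bureau now bears the burden.
Stage I.2 (customs bureau, a clear and cogent showing, weight exceeds 69): (b) net 81−9=72 > 69 — meets; (c) net 81−9=72 > 69 — meets.
  Stage I.2 carried; the final stage is satisfied.
Every stage carried; the customs bureau prevails on this issue.
— Issue II —
At Stage II.1 the importer must meet a more-likely-than-not showing (weight is at least 48): on (d) the weight is 99 less the opposing 50 gives net 49, ≥ 48, so (d) meets the standard; on (e) the weight is 46, < 48, so (e) does not meet the standard.
  Not every element is met, so the importer fails to carry Stage II.1.
The analysis ends at Stage II.1; the customs bureau prevails on this issue.
Per-issue: Issue I → customs bureau; Issue II → customs bureau. The importer must prevail on at least one issue; overall, the customs bureau prevails.

customs bureau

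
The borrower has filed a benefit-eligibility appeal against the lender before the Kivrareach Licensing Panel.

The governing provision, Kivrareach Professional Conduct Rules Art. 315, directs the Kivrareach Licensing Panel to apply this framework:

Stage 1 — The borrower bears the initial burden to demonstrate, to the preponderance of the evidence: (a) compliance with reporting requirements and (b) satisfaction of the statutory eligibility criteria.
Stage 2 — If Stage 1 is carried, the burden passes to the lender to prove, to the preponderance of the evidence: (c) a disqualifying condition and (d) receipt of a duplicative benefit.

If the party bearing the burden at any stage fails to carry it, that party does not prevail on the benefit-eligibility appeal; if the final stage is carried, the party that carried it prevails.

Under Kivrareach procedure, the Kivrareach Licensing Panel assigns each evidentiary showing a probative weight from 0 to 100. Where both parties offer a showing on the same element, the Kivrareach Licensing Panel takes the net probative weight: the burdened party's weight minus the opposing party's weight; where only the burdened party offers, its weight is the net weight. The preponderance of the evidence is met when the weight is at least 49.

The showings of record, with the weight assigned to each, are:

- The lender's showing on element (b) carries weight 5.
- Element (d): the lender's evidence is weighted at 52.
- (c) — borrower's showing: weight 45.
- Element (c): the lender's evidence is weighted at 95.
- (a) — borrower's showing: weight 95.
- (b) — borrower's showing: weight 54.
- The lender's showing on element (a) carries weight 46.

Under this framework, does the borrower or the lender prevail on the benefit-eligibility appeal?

lender

Stage 1 (borrower, the preponderance of the evidence, weight is at least 49): (a) net 95−46=49 ≥ 49 — meets; (b) net 54−5=49 ≥ 49 — meets.
  All elements met. The burden passes to the lender.
Stage 2 (lender, the preponderance of the evidence, weight is at least 49): (c) net 95−45=50 ≥ 49 — meets; (d) 52 ≥ 49 — meets.
  Stage 2 carried; the final stage is satisfied.
With every stage satisfied, the lender prevails.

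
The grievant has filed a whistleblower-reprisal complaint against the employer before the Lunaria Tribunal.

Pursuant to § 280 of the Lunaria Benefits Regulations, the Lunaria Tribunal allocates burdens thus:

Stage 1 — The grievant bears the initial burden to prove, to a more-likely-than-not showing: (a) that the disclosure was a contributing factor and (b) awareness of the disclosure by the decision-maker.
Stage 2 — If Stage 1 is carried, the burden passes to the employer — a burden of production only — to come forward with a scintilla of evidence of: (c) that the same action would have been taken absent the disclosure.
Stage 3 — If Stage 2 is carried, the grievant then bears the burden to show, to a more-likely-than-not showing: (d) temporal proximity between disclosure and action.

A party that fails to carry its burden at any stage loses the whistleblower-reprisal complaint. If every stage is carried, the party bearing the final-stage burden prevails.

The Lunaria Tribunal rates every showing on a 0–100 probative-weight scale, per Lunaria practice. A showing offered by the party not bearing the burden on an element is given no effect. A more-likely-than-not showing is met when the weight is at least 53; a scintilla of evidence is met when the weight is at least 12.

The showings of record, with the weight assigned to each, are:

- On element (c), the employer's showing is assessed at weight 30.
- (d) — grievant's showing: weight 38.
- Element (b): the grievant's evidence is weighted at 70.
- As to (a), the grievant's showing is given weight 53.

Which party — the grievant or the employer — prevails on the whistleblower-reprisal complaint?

Stage 1 — burden on grievant; standard: a more-likely-than-not showing (weight is at least 53).
    (a): 53 ≥ 53 [met]
    (b): 70 ≥ 53 [met]
  All elements met. The burden passes to the employer.
Stage 2 — burden on employer; standard: a scintilla of evidence (weight is at least 12).
    (c): 30 ≥ 12 [met]
  Stage 2 is satisfied; the onus moves to the grievant.
Stage 3 — burden on grievant; standard: a more-likely-than-not showing (weight is at least 53).
    (d): 38 < 53 [not met]
  Stage 3 not carried; the grievant fails its burden.
The employer prevails.

employer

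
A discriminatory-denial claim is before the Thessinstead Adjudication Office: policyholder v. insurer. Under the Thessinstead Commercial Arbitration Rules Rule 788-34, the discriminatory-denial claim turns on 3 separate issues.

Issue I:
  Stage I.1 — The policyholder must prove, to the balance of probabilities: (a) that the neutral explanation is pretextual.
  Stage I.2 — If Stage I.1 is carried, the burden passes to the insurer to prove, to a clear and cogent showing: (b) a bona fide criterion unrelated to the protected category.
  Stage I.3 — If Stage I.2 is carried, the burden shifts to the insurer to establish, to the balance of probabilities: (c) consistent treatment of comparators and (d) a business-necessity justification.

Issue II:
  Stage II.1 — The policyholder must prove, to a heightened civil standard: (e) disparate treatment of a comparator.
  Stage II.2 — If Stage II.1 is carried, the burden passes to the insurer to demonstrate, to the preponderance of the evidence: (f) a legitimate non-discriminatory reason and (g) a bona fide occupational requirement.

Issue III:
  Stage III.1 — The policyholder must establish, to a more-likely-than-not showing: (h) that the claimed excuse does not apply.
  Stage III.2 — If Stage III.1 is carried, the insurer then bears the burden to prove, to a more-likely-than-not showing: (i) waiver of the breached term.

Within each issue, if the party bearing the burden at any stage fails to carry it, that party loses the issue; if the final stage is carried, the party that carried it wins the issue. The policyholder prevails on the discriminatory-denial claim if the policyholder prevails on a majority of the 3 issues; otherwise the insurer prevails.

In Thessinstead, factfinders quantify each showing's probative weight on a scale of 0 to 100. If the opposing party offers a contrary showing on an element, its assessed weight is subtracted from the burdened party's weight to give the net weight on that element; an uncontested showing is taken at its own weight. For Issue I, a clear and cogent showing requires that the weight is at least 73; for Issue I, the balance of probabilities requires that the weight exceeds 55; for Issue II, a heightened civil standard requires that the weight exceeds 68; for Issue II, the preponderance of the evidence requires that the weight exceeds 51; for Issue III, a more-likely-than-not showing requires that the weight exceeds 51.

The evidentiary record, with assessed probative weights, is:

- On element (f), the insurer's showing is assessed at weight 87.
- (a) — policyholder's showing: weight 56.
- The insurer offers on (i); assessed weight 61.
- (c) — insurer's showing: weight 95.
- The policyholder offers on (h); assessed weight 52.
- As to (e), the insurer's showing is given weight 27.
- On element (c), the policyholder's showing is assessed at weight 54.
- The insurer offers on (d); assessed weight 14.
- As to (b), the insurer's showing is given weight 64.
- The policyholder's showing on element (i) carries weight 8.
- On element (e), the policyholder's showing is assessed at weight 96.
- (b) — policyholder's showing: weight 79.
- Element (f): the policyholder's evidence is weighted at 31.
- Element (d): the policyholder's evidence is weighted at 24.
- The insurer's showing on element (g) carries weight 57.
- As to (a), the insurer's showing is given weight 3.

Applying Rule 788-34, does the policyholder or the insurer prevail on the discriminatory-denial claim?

insurer

— Issue I —
At Stage I.1 the policyholder must meet the balance of probabilities (weight exceeds 55): on (a) the weight is 56 less the opposing 3 gives net 53, ≤ 55, so (a) does not meet the standard.
  The policyholder does not carry Stage I.1.
The analysis ends at Stage I.1; the insurer prevails on this issue.
— Issue II —
At Stage II.1 the policyholder must meet a heightened civil standard (weight exceeds 68): on (e) the weight is 96 less the opposing 27 gives net 69, which does exceed 68, so (e) meets the standard.
  Stage II.1 carried; the burden shifts to the insurer.
At Stage II.2 the insurer must meet the preponderance of the evidence (weight exceeds 51): on (f) the weight is 87 less the opposing 31 gives net 56, which does exceed 51, so (f) meets the standard; on (g) the weight is 57, > 51, so (g) meets the standard.
  The insurer carries the last stage.
Every stage carried; the insurer prevails on this issue.
— Issue III —
Stage III.1 (policyholder, a more-likely-than-not showing, weight exceeds 51): (h) 52 > 51 — meets.
  The policyholder carries Stage III.1; the insurer now bears the burden.
Stage III.2 (insurer, a more-likely-than-not showing, weight exceeds 51): (i) net 61−8=53 > 51 — meets.
  Stage III.2 carried; the final stage is satisfied.
With every stage satisfied, the insurer prevails on this issue.
Per-issue: Issue I → insurer; Issue II → insurer; Issue III → insurer. The policyholder must prevail on a majority of issues; overall, the insurer prevails.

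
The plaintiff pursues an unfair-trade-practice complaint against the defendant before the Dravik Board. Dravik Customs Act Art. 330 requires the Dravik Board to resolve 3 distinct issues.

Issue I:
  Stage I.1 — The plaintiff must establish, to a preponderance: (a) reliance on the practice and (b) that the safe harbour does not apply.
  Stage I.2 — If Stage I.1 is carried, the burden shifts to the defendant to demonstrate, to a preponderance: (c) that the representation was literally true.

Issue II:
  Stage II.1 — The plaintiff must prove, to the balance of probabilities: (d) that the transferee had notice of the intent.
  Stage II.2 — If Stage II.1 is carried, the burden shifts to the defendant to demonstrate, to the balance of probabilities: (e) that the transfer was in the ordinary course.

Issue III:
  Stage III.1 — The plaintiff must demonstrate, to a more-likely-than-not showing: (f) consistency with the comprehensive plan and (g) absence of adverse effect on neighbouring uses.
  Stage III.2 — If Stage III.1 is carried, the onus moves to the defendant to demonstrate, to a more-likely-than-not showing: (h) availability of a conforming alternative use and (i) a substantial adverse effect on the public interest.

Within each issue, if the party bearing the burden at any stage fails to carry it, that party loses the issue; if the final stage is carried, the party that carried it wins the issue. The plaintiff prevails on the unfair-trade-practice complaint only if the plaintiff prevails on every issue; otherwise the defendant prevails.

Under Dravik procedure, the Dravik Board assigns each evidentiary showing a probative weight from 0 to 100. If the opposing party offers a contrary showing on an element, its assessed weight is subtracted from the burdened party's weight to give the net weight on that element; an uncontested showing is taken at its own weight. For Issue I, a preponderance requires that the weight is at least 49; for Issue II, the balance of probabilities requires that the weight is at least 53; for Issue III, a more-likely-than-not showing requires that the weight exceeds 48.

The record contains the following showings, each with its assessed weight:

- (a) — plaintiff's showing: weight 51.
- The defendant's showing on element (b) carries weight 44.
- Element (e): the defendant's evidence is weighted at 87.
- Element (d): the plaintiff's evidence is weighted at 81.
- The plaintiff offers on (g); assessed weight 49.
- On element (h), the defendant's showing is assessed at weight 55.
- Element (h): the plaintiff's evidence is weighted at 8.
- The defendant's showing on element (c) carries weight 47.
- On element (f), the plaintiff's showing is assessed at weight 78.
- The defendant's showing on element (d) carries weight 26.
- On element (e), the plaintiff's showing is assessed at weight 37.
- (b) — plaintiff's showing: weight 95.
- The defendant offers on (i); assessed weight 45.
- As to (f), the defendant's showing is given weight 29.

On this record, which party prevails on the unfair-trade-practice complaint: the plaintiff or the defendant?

— Issue I —
Stage I.1 (plaintiff, a preponderance, weight is at least 49): (a) 51 ≥ 49 — meets; (b) net 95−44=51 ≥ 49 — meets.
  Stage I.1 carried; the burden shifts to the defendant.
Stage I.2 (defendant, a preponderance, weight is at least 49): (c) 47 < 49 — fails.
  Stage I.2 not carried; the defendant fails its burden.
So the plaintiff prevails on this issue.
— Issue II —
Stage II.1 — burden on plaintiff; standard: the balance of probabilities (weight is at least 53).
    (d): 81 − 26 = 55 ≥ 53 [met]
  Stage II.1 carried; the burden shifts to the defendant.
Stage II.2 — burden on defendant; standard: the balance of probabilities (weight is at least 53).
    (e): 87 − 37 = 50 < 53 [not met]
  Stage II.2 not carried; the defendant fails its burden.
So the plaintiff prevails on this issue.
— Issue III —
Stage III.1 (plaintiff, a more-likely-than-not showing, weight exceeds 48): (f) net 78−29=49 > 48 — meets; (g) 49 > 48 — meets.
  All elements met. The burden passes to the defendant.
Stage III.2 (defendant, a more-likely-than-not showing, weight exceeds 48): (h) net 55−8=47 ≤ 48 — fails; (i) 45 ≤ 48 — fails.
  Stage III.2 not carried; the defendant fails its burden.
The plaintiff prevails on this issue.
Per-issue: Issue I → plaintiff; Issue II → plaintiff; Issue III → plaintiff. The plaintiff must prevail on every issue; overall, the plaintiff prevails.

plaintiff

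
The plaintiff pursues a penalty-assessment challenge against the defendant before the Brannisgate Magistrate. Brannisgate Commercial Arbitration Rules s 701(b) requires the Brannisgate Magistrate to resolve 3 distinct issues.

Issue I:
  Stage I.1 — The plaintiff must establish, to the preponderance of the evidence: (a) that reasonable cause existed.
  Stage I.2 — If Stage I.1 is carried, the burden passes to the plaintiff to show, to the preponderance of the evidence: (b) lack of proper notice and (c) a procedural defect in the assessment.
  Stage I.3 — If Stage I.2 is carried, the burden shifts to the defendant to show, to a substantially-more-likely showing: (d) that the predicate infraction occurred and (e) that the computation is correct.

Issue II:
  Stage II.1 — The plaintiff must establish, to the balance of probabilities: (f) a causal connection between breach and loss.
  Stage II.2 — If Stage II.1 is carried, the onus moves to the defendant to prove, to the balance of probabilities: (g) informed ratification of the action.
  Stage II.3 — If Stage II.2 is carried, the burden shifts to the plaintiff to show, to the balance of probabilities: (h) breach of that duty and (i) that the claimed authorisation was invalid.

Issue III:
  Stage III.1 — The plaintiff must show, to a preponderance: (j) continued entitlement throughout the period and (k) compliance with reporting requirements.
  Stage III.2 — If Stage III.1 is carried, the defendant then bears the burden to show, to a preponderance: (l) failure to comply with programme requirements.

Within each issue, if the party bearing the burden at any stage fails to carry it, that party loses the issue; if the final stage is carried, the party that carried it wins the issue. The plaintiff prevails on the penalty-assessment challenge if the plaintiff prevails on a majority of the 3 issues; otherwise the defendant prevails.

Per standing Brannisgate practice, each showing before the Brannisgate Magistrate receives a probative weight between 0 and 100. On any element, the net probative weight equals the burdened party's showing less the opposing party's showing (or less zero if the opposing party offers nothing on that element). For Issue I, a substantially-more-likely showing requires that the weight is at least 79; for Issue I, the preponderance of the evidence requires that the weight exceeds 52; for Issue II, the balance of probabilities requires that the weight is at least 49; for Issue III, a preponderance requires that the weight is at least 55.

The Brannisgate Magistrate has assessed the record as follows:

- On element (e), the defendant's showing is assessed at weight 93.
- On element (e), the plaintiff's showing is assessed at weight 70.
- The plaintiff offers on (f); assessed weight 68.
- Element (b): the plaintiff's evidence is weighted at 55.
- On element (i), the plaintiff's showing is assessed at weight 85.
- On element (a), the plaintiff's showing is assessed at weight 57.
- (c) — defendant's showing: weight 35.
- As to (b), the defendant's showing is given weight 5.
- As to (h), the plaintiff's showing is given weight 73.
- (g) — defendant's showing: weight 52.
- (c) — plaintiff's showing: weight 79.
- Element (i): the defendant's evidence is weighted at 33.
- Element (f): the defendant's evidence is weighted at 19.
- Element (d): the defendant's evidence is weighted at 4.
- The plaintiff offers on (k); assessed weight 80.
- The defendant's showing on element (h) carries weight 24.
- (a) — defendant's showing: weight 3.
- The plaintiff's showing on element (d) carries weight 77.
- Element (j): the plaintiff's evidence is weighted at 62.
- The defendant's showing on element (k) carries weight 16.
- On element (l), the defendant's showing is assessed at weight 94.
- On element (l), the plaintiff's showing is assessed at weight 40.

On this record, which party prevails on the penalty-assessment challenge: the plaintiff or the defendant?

— Issue I —
At Stage I.1 the plaintiff must meet the preponderance of the evidence (weight exceeds 52): on (a) the weight is 57 less the opposing 3 gives net 54, which does exceed 52, so (a) meets the standard.
  All elements met. The plaintiff retains the burden for Stage I.2.
At Stage I.2 the plaintiff must meet the preponderance of the evidence (weight exceeds 52): on (b) the weight is 55 less the opposing 5 gives net 50, ≤ 52, so (b) does not meet the standard; on (c) the weight is 79 less the opposing 35 gives net 44, ≤ 52, so (c) does not meet the standard.
  Not every element is met, so the plaintiff fails to carry Stage I.2.
The defendant prevails on this issue.
— Issue II —
Stage II.1 — burden on plaintiff; standard: the balance of probabilities (weight is at least 49).
    (f): 68 − 19 = 49 ≥ 49 [met]
  All elements met. The burden passes to the defendant.
Stage II.2 — burden on defendant; standard: the balance of probabilities (weight is at least 49).
    (g): 52 ≥ 49 [met]
  Stage II.2 carried; the burden shifts to the plaintiff.
Stage II.3 — burden on plaintiff; standard: the balance of probabilities (weight is at least 49).
    (h): 73 − 24 = 49 ≥ 49 [met]
    (i): 85 − 33 = 52 ≥ 49 [met]
  The plaintiff carries the last stage.
All stages carried — the plaintiff prevails on this issue.
— Issue III —
Stage III.1 — burden on plaintiff; standard: a preponderance (weight is at least 55).
    (j): 62 ≥ 55 [met]
    (k): 80 − 16 = 64 ≥ 55 [met]
  The plaintiff carries Stage III.1; the defendant now bears the burden.
Stage III.2 — burden on defendant; standard: a preponderance (weight is at least 55).
    (l): 94 − 40 = 54 < 55 [not met]
  Not every element is met, so the defendant fails to carry Stage III.2.
The plaintiff prevails on this issue.
Per-issue: Issue I → defendant; Issue II → plaintiff; Issue III → plaintiff. The plaintiff must prevail on a majority of issues; overall, the plaintiff prevails.

plaintiff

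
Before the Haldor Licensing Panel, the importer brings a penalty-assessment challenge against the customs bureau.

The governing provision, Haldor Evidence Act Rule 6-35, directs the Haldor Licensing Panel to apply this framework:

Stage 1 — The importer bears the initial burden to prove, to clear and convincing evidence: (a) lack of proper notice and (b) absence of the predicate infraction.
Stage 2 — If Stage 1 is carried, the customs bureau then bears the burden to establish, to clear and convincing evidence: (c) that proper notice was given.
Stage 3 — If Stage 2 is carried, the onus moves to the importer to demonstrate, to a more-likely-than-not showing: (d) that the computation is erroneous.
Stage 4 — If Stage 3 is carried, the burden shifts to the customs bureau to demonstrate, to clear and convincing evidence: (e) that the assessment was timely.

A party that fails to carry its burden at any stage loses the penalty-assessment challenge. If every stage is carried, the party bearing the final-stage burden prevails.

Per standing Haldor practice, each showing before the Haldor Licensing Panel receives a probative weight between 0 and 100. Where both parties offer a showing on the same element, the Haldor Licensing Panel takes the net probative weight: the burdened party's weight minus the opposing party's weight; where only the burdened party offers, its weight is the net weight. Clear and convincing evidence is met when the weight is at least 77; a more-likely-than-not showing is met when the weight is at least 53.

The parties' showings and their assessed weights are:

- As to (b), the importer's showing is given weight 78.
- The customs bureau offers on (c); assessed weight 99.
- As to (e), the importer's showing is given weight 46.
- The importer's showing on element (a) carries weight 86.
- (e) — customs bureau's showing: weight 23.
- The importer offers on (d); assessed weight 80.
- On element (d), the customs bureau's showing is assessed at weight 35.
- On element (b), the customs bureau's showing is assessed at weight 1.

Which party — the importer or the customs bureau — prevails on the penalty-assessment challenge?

At Stage 1 the importer must meet clear and convincing evidence (weight is at least 77): on (a) the weight is 86, ≥ 77, so (a) meets the standard; on (b) the weight is 78 less the opposing 1 gives net 77, which does reach 77, so (b) meets the standard.
  All elements met. The burden passes to the customs bureau.
At Stage 2 the customs bureau must meet clear and convincing evidence (weight is at least 77): on (c) the weight is 99, ≥ 77, so (c) meets the standard.
  Stage 2 is satisfied; the onus moves to the importer.
At Stage 3 the importer must meet a more-likely-than-not showing (weight is at least 53): on (d) the weight is 80 less the opposing 35 gives net 45, which does not reach 53, so (d) does not meet the standard.
  Not every element is met, so the importer fails to carry Stage 3.
The analysis ends at Stage 3; the customs bureau prevails.

customs bureau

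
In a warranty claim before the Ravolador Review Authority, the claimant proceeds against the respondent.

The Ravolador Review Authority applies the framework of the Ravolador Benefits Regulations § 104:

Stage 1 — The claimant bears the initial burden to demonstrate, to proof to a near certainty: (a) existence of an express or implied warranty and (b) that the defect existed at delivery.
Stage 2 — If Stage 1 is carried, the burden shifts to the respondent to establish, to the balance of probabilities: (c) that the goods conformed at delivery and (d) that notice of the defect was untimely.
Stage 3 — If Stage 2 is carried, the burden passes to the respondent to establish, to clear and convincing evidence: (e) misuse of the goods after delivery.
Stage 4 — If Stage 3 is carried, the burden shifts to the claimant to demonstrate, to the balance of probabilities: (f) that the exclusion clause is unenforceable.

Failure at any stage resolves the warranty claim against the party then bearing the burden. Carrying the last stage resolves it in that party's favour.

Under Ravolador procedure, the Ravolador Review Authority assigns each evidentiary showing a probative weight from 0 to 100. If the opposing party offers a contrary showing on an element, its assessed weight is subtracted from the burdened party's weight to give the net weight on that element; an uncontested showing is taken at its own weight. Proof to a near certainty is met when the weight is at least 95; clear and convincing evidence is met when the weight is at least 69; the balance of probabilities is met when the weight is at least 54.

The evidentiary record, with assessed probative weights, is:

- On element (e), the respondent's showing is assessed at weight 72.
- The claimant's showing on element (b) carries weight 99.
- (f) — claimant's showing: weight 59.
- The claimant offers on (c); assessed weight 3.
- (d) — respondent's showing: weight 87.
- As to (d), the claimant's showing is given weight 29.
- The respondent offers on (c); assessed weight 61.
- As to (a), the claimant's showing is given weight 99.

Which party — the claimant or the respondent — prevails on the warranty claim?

claimant

Stage 1 (claimant, proof to a near certainty, weight is at least 95): (a) 99 ≥ 95 — meets; (b) 99 ≥ 95 — meets.
  Stage 1 is satisfied; the onus moves to the respondent.
Stage 2 (respondent, the balance of probabilities, weight is at least 54): (c) net 61−3=58 ≥ 54 — meets; (d) net 87−29=58 ≥ 54 — meets.
  Stage 2 is satisfied; the respondent continues to bear the burden.
Stage 3 (respondent, clear and convincing evidence, weight is at least 69): (e) 72 ≥ 69 — meets.
  The respondent carries Stage 3; the claimant now bears the burden.
Stage 4 (claimant, the balance of probabilities, weight is at least 54): (f) 59 ≥ 54 — meets.
  Stage 4 carried; the final stage is satisfied.
All stages carried — the claimant prevails.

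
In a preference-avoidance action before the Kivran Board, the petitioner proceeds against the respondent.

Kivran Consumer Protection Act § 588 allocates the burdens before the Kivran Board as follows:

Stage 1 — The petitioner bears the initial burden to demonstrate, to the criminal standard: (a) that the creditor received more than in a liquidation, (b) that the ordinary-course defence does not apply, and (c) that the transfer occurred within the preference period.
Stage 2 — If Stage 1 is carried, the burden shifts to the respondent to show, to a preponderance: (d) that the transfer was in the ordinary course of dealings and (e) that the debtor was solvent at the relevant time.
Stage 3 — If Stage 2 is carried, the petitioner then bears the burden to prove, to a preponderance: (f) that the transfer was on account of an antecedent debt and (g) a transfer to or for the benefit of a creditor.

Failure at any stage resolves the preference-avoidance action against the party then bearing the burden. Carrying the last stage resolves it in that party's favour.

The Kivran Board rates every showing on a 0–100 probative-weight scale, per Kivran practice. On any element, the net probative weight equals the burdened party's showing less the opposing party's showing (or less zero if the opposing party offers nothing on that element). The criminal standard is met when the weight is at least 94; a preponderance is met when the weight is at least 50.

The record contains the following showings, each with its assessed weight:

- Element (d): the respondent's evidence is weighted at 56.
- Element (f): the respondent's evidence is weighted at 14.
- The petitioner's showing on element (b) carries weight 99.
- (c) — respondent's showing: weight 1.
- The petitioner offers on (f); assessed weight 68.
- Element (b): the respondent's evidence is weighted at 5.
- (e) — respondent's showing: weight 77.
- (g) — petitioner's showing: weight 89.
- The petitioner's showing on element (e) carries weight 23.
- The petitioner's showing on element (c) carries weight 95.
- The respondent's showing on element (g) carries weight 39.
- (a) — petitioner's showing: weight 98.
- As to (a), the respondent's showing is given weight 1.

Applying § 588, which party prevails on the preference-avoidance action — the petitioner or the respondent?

At Stage 1 the petitioner must meet the criminal standard (weight is at least 94): on (a) the weight is 98 less the opposing 1 gives net 97, which does reach 94, so (a) meets the standard; on (b) the weight is 99 less the opposing 5 gives net 94, ≥ 94, so (b) meets the standard; on (c) the weight is 95 less the opposing 1 gives net 94, which does reach 94, so (c) meets the standard.
  Stage 1 carried; the burden shifts to the respondent.
At Stage 2 the respondent must meet a preponderance (weight is at least 50): on (d) the weight is 56, which does reach 50, so (d) meets the standard; on (e) the weight is 77 less the opposing 23 gives net 54, ≥ 50, so (e) meets the standard.
  Stage 2 is satisfied; the onus moves to the petitioner.
At Stage 3 the petitioner must meet a preponderance (weight is at least 50): on (f) the weight is 68 less the opposing 14 gives net 54, ≥ 50, so (f) meets the standard; on (g) the weight is 89 less the opposing 39 gives net 50, ≥ 50, so (g) meets the standard.
  The petitioner carries the last stage.
Every stage carried; the petitioner prevails.

petitioner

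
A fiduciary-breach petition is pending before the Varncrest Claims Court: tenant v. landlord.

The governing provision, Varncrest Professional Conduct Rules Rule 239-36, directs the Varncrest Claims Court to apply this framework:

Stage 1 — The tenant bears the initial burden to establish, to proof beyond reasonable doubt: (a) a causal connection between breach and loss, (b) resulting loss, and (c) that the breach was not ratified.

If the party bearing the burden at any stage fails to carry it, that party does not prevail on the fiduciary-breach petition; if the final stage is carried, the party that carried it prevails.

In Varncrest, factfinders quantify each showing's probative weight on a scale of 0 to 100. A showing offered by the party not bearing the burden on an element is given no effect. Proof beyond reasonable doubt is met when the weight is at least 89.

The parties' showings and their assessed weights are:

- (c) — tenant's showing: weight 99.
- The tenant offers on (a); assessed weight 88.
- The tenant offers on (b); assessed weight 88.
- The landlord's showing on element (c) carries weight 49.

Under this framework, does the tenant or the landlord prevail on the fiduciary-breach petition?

landlord

Stage 1 (tenant, proof beyond reasonable doubt, weight is at least 89): (a) 88 < 89 — fails; (b) 88 < 89 — fails; (c) 99 (landlord's 49 disregarded) ≥ 89 — meets.
  Stage 1 not carried; the tenant fails its burden.
So the landlord prevails.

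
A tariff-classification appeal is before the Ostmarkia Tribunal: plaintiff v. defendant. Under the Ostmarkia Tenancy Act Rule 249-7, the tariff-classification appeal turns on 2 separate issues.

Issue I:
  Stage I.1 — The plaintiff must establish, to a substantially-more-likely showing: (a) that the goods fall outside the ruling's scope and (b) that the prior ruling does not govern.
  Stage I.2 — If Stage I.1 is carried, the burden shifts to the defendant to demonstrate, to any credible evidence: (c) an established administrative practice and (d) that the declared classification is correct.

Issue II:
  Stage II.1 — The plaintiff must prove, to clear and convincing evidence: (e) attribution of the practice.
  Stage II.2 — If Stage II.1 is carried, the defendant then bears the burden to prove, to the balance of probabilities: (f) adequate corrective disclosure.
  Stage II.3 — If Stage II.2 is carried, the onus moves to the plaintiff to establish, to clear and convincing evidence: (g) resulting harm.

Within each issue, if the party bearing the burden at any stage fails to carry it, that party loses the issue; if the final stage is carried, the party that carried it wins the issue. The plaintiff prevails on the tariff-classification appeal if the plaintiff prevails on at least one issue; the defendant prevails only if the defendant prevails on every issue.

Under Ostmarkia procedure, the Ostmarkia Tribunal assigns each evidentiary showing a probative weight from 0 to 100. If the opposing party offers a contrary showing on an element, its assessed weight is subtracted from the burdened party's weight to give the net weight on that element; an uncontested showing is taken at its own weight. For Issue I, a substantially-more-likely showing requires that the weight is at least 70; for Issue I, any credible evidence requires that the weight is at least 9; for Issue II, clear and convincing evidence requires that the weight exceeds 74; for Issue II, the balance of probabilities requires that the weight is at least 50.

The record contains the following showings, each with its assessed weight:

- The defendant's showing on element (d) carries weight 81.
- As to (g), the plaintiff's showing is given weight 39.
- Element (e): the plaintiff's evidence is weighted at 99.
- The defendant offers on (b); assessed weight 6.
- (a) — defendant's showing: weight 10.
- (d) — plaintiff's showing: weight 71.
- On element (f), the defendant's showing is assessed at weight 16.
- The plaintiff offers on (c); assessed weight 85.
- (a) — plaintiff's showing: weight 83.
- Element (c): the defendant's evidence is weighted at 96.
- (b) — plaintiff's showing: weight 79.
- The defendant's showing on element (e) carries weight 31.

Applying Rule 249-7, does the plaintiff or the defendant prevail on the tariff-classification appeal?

— Issue I —
Stage I.1 — burden on plaintiff; standard: a substantially-more-likely showing (weight is at least 70).
    (a): 83 − 10 = 73 ≥ 70 [met]
    (b): 79 − 6 = 73 ≥ 70 [met]
  Stage I.1 carried; the burden shifts to the defendant.
Stage I.2 — burden on defendant; standard: any credible evidence (weight is at least 9).
    (c): 96 − 85 = 11 ≥ 9 [met]
    (d): 81 − 71 = 10 ≥ 9 [met]
  Stage I.2 carried; the final stage is satisfied.
Every stage carried; the defendant prevails on this issue.
— Issue II —
Stage II.1 — burden on plaintiff; standard: clear and convincing evidence (weight exceeds 74).
    (e): 99 − 31 = 68 ≤ 74 [not met]
  The plaintiff does not carry Stage II.1.
The analysis ends at Stage II.1; the defendant prevails on this issue.
Per-issue: Issue I → defendant; Issue II → defendant. The plaintiff must prevail on at least one issue; overall, the defendant prevails.

defendant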